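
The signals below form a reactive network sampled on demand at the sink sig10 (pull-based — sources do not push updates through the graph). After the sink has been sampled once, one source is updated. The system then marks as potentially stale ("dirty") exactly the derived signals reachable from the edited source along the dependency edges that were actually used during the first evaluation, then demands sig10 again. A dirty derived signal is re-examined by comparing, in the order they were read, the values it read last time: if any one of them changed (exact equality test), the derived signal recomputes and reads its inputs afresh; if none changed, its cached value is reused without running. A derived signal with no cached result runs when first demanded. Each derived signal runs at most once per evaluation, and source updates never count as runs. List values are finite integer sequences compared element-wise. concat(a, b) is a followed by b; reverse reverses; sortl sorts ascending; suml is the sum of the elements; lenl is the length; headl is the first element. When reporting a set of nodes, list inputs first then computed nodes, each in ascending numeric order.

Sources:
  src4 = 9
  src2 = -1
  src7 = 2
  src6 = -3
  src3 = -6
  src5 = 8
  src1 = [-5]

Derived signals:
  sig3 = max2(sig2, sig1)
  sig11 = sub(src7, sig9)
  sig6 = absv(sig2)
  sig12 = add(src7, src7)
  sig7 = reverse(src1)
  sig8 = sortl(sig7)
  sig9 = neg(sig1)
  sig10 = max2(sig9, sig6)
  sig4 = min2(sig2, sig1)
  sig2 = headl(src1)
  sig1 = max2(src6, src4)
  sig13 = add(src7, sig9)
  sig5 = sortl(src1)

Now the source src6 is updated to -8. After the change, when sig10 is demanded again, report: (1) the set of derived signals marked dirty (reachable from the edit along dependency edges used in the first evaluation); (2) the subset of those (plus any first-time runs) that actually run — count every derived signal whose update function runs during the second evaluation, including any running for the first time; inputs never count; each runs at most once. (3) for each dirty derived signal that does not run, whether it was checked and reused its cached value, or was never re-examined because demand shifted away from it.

Dirty set: sig1, sig9, sig10.
Run set: sig1 (1 run).
Re-examined without running (cache reused): sig9, sig10.
The important point: sig1 recomputes to an identical value, and the output ends up unchanged.

Initial pass — values computed on the first demand:
  sig1 = max2(-3, 9) = 9
  sig2 = headl([-5]) = -5
  sig6 = absv(-5) = 5
  sig9 = neg(9) = -9
  sig10 = max2(-9, 5) = 5

Second demand — change propagation:
  sig1: re-runs because src6 -3->-8; new result 9 (unchanged).
  sig9: re-examined; everything it read last time is the same (sig1 unchanged) — cache -9 kept, no run.
  sig10: re-examined; everything it read last time is the same (sig9 unchanged, sig6 unchanged) — cache 5 kept, no run.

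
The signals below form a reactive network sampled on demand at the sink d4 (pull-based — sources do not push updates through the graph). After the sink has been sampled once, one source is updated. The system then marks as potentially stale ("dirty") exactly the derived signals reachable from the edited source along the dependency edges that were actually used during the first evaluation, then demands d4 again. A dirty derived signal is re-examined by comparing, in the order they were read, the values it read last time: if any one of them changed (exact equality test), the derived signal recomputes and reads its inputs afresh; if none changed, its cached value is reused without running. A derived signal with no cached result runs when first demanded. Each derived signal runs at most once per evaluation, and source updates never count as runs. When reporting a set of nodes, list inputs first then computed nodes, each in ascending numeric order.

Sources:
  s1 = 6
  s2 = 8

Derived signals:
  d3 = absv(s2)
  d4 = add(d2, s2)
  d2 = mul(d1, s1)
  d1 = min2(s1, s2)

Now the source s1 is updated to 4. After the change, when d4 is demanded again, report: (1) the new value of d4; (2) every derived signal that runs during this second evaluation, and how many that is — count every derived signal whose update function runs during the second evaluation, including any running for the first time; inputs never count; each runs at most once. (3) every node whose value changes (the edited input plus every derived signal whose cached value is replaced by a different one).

Initial pass — values computed on the first demand:
  d1 = min2(6, 8) = 6
  d2 = mul(6, 6) = 36
  d4 = add(36, 8) = 44

Second demand — change propagation:
  d1: re-runs because s1 6->4; new result 4.
  d2: re-runs because d1 6->4; s1 6->4; new result 16.
  d4: re-runs because d2 36->16; new result 24.

d4 now evaluates to 24.
Run set: d1, d2, d4 (3 run).
Changed values: s1, d1, d2, d4.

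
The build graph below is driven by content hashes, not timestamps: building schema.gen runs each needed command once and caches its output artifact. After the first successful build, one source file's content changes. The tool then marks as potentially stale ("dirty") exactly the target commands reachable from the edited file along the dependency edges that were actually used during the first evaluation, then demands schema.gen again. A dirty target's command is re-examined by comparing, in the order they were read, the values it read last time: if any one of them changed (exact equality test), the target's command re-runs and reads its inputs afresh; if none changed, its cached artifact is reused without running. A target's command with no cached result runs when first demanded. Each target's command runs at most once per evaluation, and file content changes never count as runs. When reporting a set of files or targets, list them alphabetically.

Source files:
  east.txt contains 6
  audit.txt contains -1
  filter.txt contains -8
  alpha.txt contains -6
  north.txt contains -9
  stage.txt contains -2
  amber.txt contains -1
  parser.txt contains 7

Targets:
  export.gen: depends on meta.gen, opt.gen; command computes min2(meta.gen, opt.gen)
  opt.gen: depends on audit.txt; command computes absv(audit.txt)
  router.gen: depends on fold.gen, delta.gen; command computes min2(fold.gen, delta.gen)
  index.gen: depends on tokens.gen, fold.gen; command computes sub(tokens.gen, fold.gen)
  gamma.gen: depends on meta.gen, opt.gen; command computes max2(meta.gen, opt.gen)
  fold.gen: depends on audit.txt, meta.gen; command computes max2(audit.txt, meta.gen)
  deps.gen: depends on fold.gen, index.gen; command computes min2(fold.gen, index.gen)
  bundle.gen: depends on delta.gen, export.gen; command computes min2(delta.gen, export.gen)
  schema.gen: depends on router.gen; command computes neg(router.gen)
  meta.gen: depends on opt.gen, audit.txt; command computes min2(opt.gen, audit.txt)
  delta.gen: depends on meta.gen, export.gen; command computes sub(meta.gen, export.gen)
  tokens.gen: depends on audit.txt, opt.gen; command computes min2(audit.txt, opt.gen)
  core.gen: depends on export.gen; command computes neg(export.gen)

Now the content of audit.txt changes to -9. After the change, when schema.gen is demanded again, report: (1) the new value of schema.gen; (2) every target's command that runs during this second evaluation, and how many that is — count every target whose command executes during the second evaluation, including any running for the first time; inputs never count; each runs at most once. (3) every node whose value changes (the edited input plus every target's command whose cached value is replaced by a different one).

Initial pass — values computed on the first demand:
  opt.gen = absv(-1) = 1
  meta.gen = min2(1, -1) = -1
  export.gen = min2(-1, 1) = -1
  delta.gen = sub(-1, -1) = 0
  fold.gen = max2(-1, -1) = -1
  router.gen = min2(-1, 0) = -1
  schema.gen = neg(-1) = 1

Second demand — change propagation:
  opt.gen: re-runs because audit.txt -1->-9; new result 9.
  meta.gen: re-runs because opt.gen 1->9; audit.txt -1->-9; new result -9.
  export.gen: re-runs because meta.gen -1->-9; opt.gen 1->9; new result -9.
  delta.gen: re-runs because meta.gen -1->-9; export.gen -1->-9; new result 0 (unchanged).
  fold.gen: re-runs because audit.txt -1->-9; meta.gen -1->-9; new result -9.
  router.gen: re-runs because fold.gen -1->-9; new result -9.
  schema.gen: re-runs because router.gen -1->-9; new result 9.

schema.gen now evaluates to 9.
Run set: delta.gen, export.gen, fold.gen, meta.gen, opt.gen, router.gen, schema.gen (7 run).
Changed values: audit.txt, export.gen, fold.gen, meta.gen, opt.gen, router.gen, schema.gen.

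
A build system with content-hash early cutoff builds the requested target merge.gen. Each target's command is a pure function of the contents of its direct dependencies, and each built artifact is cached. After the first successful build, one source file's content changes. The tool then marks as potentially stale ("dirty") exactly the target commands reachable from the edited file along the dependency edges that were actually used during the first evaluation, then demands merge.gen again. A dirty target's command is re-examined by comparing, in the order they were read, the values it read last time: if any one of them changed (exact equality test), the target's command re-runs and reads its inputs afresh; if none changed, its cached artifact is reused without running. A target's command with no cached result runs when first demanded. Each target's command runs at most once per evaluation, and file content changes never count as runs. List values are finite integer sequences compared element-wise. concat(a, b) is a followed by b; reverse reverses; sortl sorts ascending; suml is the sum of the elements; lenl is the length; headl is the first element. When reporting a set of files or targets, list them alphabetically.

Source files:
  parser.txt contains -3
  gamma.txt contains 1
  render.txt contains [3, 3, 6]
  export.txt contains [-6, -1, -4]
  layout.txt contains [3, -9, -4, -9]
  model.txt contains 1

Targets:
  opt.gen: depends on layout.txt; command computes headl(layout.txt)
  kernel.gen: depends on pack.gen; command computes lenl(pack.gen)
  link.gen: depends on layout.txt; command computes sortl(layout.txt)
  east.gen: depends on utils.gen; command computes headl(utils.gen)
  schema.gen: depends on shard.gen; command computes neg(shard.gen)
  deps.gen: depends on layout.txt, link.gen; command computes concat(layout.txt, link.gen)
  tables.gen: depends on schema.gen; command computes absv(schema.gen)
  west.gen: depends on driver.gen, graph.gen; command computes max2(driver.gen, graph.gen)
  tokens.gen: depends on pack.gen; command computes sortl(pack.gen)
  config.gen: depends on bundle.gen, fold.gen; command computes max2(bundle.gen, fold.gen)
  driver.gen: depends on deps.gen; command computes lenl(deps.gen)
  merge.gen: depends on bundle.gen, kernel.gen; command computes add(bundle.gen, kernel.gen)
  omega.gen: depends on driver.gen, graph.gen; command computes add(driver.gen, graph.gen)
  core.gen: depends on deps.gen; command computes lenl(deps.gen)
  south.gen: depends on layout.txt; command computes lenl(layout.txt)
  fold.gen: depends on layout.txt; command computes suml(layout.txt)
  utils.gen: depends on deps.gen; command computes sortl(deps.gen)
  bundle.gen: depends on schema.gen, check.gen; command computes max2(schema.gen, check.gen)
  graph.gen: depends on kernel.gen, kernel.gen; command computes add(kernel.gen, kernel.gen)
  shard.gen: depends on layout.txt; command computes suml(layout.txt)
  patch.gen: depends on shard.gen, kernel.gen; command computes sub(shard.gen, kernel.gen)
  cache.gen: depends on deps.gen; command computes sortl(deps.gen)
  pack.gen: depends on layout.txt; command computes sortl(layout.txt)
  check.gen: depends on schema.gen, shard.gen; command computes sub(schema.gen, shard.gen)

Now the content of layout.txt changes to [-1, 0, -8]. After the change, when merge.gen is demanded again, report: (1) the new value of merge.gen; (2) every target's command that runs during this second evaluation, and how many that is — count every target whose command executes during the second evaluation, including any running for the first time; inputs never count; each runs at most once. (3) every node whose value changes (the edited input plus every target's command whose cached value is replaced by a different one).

New value of merge.gen: 21.
Target commands that run: bundle.gen, check.gen, kernel.gen, merge.gen, pack.gen, schema.gen, shard.gen — 7 in total.
Values that change: bundle.gen, check.gen, kernel.gen, layout.txt, merge.gen, pack.gen, schema.gen, shard.gen.

First evaluation (everything demanded from the output):
  pack.gen = sortl([3, -9, -4, -9]) = [-9, -9, -4, 3]
  kernel.gen = lenl([-9, -9, -4, 3]) = 4
  shard.gen = suml([3, -9, -4, -9]) = -19
  schema.gen = neg(-19) = 19
  check.gen = sub(19, -19) = 38
  bundle.gen = max2(19, 38) = 38
  merge.gen = add(38, 4) = 42

Propagation after the edit:
  pack.gen: runs — layout.txt [3, -9, -4, -9]->[-1, 0, -8]; result [-8, -1, 0].
  kernel.gen: runs — pack.gen [-9, -9, -4, 3]->[-8, -1, 0]; result 3.
  shard.gen: runs — layout.txt [3, -9, -4, -9]->[-1, 0, -8]; result -9.
  schema.gen: runs — shard.gen -19->-9; result 9.
  check.gen: runs — schema.gen 19->9; shard.gen -19->-9; result 18.
  bundle.gen: runs — schema.gen 19->9; check.gen 38->18; result 18.
  merge.gen: runs — bundle.gen 38->18; kernel.gen 4->3; result 21.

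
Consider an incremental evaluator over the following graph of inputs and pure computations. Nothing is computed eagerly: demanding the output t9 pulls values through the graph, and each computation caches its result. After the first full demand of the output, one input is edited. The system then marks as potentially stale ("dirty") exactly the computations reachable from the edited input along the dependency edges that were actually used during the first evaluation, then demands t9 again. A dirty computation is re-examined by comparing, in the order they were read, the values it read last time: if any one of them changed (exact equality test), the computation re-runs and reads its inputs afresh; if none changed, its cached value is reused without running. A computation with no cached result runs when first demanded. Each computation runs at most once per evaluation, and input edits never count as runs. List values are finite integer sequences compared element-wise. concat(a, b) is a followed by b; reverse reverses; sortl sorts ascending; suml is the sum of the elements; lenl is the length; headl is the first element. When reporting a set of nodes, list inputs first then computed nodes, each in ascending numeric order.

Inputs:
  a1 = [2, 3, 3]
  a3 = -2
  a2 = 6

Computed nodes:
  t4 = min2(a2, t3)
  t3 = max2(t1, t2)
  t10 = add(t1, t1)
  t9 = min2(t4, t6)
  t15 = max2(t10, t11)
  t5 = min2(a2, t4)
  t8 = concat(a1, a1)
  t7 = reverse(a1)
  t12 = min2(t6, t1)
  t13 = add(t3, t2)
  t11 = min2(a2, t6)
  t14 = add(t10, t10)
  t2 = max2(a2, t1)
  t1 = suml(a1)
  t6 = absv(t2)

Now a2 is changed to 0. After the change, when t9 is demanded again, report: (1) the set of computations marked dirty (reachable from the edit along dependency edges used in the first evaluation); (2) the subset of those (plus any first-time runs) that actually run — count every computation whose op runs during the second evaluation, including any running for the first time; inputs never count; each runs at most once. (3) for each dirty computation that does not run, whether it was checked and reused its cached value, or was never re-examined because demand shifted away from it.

Dirty set: t2, t3, t4, t6, t9.
Run set: t2, t4, t9 (3 run).
Re-examined without running (cache reused): t3, t6.
The important point: at t3 every value read last time is unchanged, so the dirty flag clears without a run.

Initial pass — values computed on the first demand:
  t1 = suml([2, 3, 3]) = 8
  t2 = max2(6, 8) = 8
  t3 = max2(8, 8) = 8
  t4 = min2(6, 8) = 6
  t6 = absv(8) = 8
  t9 = min2(6, 8) = 6

Second demand — change propagation:
  t2: re-runs because a2 6->0; new result 8 (unchanged).
  t3: re-examined; everything it read last time is the same (t1 unchanged, t2 unchanged) — cache 8 kept, no run.
  t4: re-runs because a2 6->0; new result 0.
  t6: re-examined; everything it read last time is the same (t2 unchanged) — cache 8 kept, no run.
  t9: re-runs because t4 6->0; new result 0.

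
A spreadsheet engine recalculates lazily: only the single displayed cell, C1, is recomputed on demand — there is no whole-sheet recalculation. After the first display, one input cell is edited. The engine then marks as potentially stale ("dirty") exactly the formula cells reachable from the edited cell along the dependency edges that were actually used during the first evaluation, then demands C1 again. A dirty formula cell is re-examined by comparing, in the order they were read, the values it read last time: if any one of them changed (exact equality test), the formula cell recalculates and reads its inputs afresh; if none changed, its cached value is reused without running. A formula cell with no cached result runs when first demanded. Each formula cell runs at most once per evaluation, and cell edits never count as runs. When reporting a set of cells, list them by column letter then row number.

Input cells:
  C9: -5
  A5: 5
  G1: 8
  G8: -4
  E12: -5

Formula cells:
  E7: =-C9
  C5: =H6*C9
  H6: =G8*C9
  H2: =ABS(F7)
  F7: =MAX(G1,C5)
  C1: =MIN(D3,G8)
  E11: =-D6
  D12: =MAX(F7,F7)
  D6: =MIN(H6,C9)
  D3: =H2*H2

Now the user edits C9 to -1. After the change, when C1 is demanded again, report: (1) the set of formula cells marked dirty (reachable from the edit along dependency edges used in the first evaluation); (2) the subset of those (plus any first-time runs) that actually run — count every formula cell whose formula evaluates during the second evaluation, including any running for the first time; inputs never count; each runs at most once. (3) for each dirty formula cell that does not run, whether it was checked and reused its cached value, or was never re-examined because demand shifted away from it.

First evaluation (everything demanded from the output):
  H6 = -4 * -5 = 20
  C5 = 20 * -5 = -100
  F7 = MAX(8, -100) = 8
  H2 = ABS(8) = 8
  D3 = 8 * 8 = 64
  C1 = MIN(64, -4) = -4

Propagation after the edit:
  H6: runs — C9 -5->-1; result 4.
  C5: runs — H6 20->4; C9 -5->-1; result -4.
  F7: runs — C5 -100->-4; result 8 (same value as before).
  H2: checked — values it read are unchanged (F7 unchanged); reused cached 8 without running.
  D3: checked — values it read are unchanged (H2 unchanged, H2 unchanged); reused cached 64 without running.
  C1: checked — values it read are unchanged (D3 unchanged, G8 unchanged); reused cached -4 without running.

Key observation: the change is absorbed at F7 — it re-runs but produces the same value, and the output's value is unchanged.

Marked dirty: C1, C5, D3, F7, H2, H6.
Formula cells that run: C5, F7, H6 — 3 in total.
Checked but reused from cache: C1, D3, H2.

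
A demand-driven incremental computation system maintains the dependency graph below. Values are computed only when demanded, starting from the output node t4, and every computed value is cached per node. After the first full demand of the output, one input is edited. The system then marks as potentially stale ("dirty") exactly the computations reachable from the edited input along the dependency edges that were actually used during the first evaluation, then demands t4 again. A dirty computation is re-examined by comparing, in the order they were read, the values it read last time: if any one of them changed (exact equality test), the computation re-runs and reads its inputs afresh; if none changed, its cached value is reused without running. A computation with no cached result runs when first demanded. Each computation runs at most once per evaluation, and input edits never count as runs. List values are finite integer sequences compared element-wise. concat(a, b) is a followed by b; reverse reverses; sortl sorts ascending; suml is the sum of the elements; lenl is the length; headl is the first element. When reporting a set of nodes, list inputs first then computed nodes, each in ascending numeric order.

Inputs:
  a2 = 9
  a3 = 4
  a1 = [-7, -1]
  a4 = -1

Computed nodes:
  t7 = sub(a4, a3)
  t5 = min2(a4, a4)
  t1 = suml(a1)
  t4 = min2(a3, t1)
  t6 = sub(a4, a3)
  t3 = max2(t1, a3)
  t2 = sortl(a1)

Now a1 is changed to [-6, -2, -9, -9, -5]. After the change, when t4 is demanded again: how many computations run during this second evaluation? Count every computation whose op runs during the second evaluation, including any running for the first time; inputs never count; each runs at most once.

Computations that run: t1, t4 — 2 in total.

First evaluation (everything demanded from the output):
  t1 = suml([-7, -1]) = -8
  t4 = min2(4, -8) = -8

Propagation after the edit:
  t1: runs — a1 [-7, -1]->[-6, -2, -9, -9, -5]; result -31.
  t4: runs — t1 -8->-31; result -31.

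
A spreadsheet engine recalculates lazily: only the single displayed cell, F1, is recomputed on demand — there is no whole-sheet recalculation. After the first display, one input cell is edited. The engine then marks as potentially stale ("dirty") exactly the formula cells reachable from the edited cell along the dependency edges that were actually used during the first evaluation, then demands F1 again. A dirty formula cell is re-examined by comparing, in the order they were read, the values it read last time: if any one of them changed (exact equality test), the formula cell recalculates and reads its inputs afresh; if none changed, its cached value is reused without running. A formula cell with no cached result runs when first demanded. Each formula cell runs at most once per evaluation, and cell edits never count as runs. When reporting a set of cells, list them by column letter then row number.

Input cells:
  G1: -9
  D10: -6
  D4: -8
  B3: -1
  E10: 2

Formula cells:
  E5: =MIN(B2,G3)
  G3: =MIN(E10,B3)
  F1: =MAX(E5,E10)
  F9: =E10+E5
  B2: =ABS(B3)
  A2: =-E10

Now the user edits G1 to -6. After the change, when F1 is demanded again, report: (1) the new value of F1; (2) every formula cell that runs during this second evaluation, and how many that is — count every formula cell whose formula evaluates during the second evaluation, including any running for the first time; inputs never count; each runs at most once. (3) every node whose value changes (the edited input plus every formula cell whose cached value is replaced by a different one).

New value of F1: 2.
Formula cells that run: none — 0 in total.
Values that change: G1.
Key observation: G1 is never demanded by the output, so the edit triggers no recomputation at all.

First evaluation (everything demanded from the output):
  B2 = ABS(-1) = 1
  G3 = MIN(2, -1) = -1
  E5 = MIN(1, -1) = -1
  F1 = MAX(-1, 2) = 2

Propagation after the edit:
  G1 feeds no computation that the output demands — nothing is marked dirty and nothing runs.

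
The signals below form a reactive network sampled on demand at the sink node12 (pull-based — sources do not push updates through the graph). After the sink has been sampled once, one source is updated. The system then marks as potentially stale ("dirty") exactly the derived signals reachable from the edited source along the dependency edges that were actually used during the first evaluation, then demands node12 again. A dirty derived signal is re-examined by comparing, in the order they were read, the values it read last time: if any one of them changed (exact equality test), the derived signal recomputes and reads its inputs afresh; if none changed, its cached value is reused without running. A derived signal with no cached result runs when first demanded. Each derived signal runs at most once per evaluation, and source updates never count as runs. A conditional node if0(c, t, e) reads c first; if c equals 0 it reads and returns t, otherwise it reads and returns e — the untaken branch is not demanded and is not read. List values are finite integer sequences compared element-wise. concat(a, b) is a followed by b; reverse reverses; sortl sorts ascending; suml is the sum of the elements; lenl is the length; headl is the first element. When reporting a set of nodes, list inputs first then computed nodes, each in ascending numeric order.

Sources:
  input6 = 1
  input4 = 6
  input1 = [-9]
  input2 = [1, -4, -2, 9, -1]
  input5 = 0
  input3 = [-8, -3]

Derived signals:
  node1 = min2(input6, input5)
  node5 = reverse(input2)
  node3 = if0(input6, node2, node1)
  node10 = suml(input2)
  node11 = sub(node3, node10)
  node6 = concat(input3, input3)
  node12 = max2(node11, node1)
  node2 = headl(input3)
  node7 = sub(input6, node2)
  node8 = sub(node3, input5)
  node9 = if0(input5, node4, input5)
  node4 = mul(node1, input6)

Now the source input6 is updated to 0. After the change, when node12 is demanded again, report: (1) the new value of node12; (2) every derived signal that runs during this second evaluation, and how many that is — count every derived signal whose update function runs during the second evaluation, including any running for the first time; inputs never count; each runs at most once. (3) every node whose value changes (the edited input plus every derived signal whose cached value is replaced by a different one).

node12 now evaluates to 0.
Run set: node1, node2, node3, node11, node12 (5 run).
Changed values: input6, node3, node11.
The important point: the flipped condition pulls in fresh nodes; node2 runs for the first time.

Initial pass — values computed on the first demand:
  node1 = min2(1, 0) = 0
  node3 = if0(input6=1 -> else branch node1) = 0
  node10 = suml([1, -4, -2, 9, -1]) = 3
  node11 = sub(0, 3) = -3
  node12 = max2(-3, 0) = 0

Second demand — change propagation:
  node1: re-runs because input6 1->0; new result 0 (unchanged).
  node2: newly demanded (no cache) — executes and yields -8.
  node3: re-runs because input6 1->0; new result -8.
  node11: re-runs because node3 0->-8; new result -11.
  node12: re-runs because node11 -3->-11; new result 0 (unchanged).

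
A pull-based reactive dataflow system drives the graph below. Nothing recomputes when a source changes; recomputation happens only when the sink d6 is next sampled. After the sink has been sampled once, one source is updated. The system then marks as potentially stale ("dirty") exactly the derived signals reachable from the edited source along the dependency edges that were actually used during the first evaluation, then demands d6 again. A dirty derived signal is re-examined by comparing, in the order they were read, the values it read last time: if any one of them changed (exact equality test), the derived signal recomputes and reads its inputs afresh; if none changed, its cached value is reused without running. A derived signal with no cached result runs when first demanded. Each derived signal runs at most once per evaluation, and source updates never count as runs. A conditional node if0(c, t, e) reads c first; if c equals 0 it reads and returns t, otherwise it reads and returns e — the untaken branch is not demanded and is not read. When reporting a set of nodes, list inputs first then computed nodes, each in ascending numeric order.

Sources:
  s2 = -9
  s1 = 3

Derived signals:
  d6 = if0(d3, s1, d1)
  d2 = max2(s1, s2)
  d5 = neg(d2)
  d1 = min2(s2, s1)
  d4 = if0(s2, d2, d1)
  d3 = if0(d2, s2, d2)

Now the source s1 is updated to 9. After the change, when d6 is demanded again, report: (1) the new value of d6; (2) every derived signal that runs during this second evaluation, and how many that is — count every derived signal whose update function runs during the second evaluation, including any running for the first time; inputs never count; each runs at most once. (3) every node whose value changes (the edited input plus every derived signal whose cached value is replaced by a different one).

New value of d6: -9.
Derived signals that run: d1, d2, d3, d6 — 4 in total.
Values that change: s1, d2, d3.

First evaluation (everything demanded from the output):
  d1 = min2(-9, 3) = -9
  d2 = max2(3, -9) = 3
  d3 = if0(d2=3 -> else branch d2) = 3
  d6 = if0(d3=3 -> else branch d1) = -9

Propagation after the edit:
  d1: runs — s1 3->9; result -9 (same value as before).
  d2: runs — s1 3->9; result 9.
  d3: runs — d2 3->9; d2 3->9; result 9.
  d6: runs — d3 3->9; result -9 (same value as before).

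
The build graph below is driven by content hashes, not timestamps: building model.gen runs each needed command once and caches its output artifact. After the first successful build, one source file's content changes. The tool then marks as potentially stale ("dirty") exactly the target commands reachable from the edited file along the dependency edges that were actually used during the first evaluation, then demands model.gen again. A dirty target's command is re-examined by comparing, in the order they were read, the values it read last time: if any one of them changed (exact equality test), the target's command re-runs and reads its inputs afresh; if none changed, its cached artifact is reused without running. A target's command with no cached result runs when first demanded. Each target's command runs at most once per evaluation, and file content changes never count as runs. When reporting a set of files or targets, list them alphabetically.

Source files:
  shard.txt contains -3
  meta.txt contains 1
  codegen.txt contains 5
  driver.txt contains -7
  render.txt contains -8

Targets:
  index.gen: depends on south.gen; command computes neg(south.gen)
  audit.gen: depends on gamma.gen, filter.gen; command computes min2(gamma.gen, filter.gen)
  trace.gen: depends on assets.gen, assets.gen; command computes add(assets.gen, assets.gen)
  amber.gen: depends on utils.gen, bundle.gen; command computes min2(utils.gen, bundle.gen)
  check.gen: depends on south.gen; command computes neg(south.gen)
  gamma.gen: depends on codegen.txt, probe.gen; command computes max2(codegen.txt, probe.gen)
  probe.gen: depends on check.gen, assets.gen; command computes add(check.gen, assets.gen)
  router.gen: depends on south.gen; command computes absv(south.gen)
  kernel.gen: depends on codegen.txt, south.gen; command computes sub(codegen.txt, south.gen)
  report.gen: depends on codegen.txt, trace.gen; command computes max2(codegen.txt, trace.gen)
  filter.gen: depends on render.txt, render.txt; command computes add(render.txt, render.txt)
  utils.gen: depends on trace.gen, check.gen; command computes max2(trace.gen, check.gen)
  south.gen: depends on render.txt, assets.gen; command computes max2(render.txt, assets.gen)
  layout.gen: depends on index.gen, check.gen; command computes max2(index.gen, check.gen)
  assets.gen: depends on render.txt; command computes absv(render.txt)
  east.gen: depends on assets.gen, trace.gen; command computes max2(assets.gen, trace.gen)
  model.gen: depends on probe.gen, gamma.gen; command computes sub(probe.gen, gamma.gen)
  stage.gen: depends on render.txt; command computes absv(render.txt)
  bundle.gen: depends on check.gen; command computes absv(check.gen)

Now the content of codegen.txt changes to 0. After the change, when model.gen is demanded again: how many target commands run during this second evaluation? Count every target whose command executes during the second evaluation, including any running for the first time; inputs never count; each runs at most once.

Run set: gamma.gen, model.gen (2 run).

Initial pass — values computed on the first demand:
  assets.gen = absv(-8) = 8
  south.gen = max2(-8, 8) = 8
  check.gen = neg(8) = -8
  probe.gen = add(-8, 8) = 0
  gamma.gen = max2(5, 0) = 5
  model.gen = sub(0, 5) = -5

Second demand — change propagation:
  gamma.gen: re-runs because codegen.txt 5->0; new result 0.
  model.gen: re-runs because gamma.gen 5->0; new result 0.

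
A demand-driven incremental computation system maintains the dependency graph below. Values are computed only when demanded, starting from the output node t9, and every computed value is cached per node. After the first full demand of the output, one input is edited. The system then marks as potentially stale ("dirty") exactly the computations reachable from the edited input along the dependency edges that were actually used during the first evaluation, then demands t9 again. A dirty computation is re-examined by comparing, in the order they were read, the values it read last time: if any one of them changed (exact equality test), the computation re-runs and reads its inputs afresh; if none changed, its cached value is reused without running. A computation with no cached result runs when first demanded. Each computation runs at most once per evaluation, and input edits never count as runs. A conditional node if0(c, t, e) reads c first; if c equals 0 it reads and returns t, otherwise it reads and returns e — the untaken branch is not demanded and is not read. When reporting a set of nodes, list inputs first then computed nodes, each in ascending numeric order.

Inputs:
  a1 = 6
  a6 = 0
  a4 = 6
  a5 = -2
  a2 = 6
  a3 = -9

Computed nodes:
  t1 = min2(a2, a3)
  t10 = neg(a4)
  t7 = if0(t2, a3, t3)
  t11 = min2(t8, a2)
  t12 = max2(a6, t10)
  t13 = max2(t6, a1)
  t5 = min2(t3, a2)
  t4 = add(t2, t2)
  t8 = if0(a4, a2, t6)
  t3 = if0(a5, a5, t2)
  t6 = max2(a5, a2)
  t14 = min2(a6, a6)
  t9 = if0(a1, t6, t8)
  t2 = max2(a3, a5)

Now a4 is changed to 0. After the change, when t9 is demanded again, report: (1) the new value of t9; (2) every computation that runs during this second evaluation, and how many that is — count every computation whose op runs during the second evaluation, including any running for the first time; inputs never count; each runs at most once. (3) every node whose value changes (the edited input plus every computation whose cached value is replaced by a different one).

New value of t9: 6.
Computations that run: t8 — 1 in total.
Values that change: a4.
Key observation: the change is absorbed at t8 — it re-runs but produces the same value, and the output's value is unchanged.

First evaluation (everything demanded from the output):
  t6 = max2(-2, 6) = 6
  t8 = if0(a4=6 -> else branch t6) = 6
  t9 = if0(a1=6 -> else branch t8) = 6

Propagation after the edit:
  t8: runs — a4 6->0; result 6 (same value as before).
  t9: checked — values it read are unchanged (a1 unchanged, t8 unchanged); reused cached 6 without running.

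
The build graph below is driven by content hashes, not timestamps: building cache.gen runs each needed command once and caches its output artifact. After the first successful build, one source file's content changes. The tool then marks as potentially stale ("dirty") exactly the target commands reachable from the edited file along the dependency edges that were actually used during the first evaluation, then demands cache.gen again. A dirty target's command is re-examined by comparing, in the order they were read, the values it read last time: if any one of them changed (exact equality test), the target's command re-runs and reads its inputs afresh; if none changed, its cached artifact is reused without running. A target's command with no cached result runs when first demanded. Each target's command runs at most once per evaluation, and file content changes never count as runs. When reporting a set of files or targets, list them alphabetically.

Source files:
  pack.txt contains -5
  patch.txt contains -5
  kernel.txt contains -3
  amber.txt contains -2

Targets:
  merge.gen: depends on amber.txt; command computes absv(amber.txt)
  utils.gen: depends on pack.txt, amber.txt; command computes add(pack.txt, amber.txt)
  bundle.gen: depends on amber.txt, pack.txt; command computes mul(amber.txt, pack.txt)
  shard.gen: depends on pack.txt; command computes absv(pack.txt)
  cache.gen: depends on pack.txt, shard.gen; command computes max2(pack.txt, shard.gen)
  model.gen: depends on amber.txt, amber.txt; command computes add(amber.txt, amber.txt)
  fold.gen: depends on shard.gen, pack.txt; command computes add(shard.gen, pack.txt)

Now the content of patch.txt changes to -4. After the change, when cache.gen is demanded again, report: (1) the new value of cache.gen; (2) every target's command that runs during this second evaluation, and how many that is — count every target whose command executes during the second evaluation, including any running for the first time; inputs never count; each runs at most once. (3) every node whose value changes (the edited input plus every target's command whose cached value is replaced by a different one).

cache.gen now evaluates to 5.
Run set: none (0 run).
Changed values: patch.txt.
The important point: nothing the output needs ever reads patch.txt, so the edit is invisible to it.

Initial pass — values computed on the first demand:
  shard.gen = absv(-5) = 5
  cache.gen = max2(-5, 5) = 5

Second demand — change propagation:
  no demanded computation ever read patch.txt, so the edit dirties nothing and nothing runs.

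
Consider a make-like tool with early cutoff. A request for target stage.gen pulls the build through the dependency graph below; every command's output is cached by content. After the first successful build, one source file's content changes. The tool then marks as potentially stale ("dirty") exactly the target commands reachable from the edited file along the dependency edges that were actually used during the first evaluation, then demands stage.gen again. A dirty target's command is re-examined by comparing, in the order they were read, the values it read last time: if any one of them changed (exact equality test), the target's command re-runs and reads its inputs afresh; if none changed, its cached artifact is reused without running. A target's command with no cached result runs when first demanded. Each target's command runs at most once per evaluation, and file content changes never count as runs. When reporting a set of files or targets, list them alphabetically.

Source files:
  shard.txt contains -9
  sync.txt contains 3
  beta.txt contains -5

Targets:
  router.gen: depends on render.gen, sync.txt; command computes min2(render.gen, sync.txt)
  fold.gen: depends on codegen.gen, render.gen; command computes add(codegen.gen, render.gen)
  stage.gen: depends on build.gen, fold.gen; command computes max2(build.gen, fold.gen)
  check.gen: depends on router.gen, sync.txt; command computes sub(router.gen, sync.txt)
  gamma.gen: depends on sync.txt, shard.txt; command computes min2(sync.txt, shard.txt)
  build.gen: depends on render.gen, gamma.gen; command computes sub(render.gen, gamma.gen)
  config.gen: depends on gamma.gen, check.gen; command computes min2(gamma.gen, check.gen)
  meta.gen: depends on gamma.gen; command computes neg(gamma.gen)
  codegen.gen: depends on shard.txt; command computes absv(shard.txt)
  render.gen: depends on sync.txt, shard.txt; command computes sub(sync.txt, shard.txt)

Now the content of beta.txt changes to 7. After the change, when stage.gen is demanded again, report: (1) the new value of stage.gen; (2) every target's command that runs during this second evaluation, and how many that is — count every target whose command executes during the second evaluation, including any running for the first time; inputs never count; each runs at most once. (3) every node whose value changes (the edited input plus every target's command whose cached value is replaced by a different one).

Demanding stage.gen again yields 21.
0 target commands run: none.
The nodes whose values change: beta.txt.
Note the shortcut — nothing in the graph depends on beta.txt at all, so no recomputation happens.

First demand of the output computes:
  codegen.gen = absv(-9) = 9
  gamma.gen = min2(3, -9) = -9
  render.gen = sub(3, -9) = 12
  build.gen = sub(12, -9) = 21
  fold.gen = add(9, 12) = 21
  stage.gen = max2(21, 21) = 21

After the edit, cleaning proceeds:
  no node depends on beta.txt at all; the second demand re-runs nothing.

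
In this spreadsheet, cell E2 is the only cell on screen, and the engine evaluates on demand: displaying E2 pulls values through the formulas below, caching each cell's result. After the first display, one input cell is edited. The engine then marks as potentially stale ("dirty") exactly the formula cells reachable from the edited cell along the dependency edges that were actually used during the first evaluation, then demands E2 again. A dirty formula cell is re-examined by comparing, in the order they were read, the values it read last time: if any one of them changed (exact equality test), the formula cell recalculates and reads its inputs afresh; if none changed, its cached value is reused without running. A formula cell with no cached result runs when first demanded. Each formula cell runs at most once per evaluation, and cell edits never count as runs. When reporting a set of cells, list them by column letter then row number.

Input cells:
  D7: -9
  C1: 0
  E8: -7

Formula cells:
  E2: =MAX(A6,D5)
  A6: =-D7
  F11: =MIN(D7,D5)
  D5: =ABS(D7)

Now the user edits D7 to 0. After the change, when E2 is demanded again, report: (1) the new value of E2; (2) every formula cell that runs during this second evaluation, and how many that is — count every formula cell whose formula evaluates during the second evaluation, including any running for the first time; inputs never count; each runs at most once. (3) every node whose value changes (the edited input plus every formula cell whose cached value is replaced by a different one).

Initial pass — values computed on the first demand:
  A6 = -(-9) = 9
  D5 = ABS(-9) = 9
  E2 = MAX(9, 9) = 9

Second demand — change propagation:
  A6: re-runs because D7 -9->0; new result 0.
  D5: re-runs because D7 -9->0; new result 0.
  E2: re-runs because A6 9->0; D5 9->0; new result 0.

E2 now evaluates to 0.
Run set: A6, D5, E2 (3 run).
Changed values: A6, D5, D7, E2.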